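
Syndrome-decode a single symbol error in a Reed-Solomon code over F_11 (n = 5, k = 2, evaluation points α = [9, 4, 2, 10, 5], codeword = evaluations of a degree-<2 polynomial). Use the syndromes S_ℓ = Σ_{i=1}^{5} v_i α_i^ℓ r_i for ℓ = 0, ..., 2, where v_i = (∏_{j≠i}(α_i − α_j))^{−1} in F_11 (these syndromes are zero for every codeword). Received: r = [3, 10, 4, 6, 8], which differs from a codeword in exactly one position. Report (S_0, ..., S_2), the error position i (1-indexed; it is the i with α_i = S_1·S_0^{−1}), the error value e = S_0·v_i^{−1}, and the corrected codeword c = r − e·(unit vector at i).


S = (10, 6, 8), error at position 5, error magnitude e = 6, c = [3, 10, 4, 6, 2].

Step 1: column multipliers v_i = (∏_{j≠i}(α_i − α_j))^{−1} mod 11.
  i = 1 (α = 9): (9−4)(9−2)(9−10)(9−5) = 5·7·(−1)·4 = −140 ≡ 3, so v_1 = 3^{−1} = 4 (mod 11).
  i = 2 (α = 4): (4−9)(4−2)(4−10)(4−5) = (−5)·2·(−6)·(−1) = −60 ≡ 6, so v_2 = 6^{−1} = 2 (mod 11).
  i = 3 (α = 2): (2−9)(2−4)(2−10)(2−5) = (−7)·(−2)·(−8)·(−3) = 336 ≡ 6, so v_3 = 6^{−1} = 2 (mod 11).
  i = 4 (α = 10): (10−9)(10−4)(10−2)(10−5) = 1·6·8·5 = 240 ≡ 9, so v_4 = 9^{−1} = 5 (mod 11).
  i = 5 (α = 5): (5−9)(5−4)(5−2)(5−10) = (−4)·1·3·(−5) = 60 ≡ 5, so v_5 = 5^{−1} = 9 (mod 11).
  v = [4, 2, 2, 5, 9].
Step 2: syndromes of r = [3, 10, 4, 6, 8] (all sums mod 11).
  S_0 = Σ v_i r_i = 4·3 + 2·10 + 2·4 + 5·6 + 9·8 = 142 ≡ 10.
  S_1 = Σ v_i α_i r_i = 4·9·3 + 2·4·10 + 2·2·4 + 5·10·6 + 9·5·8 = 864 ≡ 6.
  α_i^2 mod 11 = [4, 5, 4, 1, 3].
  S_2 = Σ v_i α_i^2 r_i = 4·4·3 + 2·5·10 + 2·4·4 + 5·1·6 + 9·3·8 = 426 ≡ 8.
  S = (10, 6, 8) ≠ 0, so r is not a codeword (an error is present).
Step 3: locate the error. For a single error e at position i, S_ℓ = v_i·e·α_i^ℓ, so α_err = S_1/S_0.
  S_0^{−1} = 10^{−1} = 10 (mod 11), so α_err = 6·10 = 60 ≡ 5 = α_5. Error position i = 5.
  Consistency check: S_2/S_1 = 8·2 = 16 ≡ 5 = α_err ✓ (single-error assumption holds).
Step 4: error magnitude e = S_0/v_5 = S_0·∏_{j≠5}(α_5 − α_j) = 10·5 = 50 ≡ 6 (mod 11).
Step 5: correct position 5: c_5 = r_5 − e = 8 − 6 ≡ 2 (mod 11). Hence c = [3, 10, 4, 6, 2].
  Check: interpolating c through the α_i gives m(x) = 9 + 3·x (degree < 2) with m(α_i) = c_i for every i, so c is indeed a codeword.


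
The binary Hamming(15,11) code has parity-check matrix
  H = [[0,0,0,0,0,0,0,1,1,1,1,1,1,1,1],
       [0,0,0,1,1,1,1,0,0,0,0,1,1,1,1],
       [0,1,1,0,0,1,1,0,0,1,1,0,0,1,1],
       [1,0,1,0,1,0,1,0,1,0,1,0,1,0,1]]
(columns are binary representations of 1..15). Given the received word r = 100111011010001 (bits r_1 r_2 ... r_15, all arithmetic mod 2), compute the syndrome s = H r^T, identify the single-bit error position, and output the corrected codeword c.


s = (0, 0, 1, 1)^T, error position = 3, corrected codeword c = 101111011010001

Compute s = H r^T mod 2 one row at a time:
  s_1 = 1 + 1 + 0 + 1 + 0 + 0 + 0 + 1 = 4 ≡ 0 (mod 2).
  s_2 = 1 + 1 + 1 + 0 + 0 + 0 + 0 + 1 = 4 ≡ 0 (mod 2).
  s_3 = 0 + 0 + 1 + 0 + 0 + 1 + 0 + 1 = 3 ≡ 1 (mod 2).
  s_4 = 1 + 0 + 1 + 0 + 1 + 1 + 0 + 1 = 5 ≡ 1 (mod 2).
s = (0, 0, 1, 1)^T — this equals column 3 of H (binary 0011), so error is at position 3.
Correct: flip bit 3 of r = 100111011010001 to get c = 101111011010001.


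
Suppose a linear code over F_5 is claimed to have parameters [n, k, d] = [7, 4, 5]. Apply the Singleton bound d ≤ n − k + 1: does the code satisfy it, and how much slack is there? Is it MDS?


Singleton RHS = n − k + 1 = 4, slack = -1, bound violated (no such code; not MDS).

Singleton bound: d ≤ n − k + 1.
Here n = 7, k = 4, so n − k + 1 = 4.
Given d = 5, check d ≤ 4: NO.
Slack = (n − k + 1) − d = -1.
The slack is negative: d = 5 exceeds n − k + 1 = 4 by 1, so the Singleton bound is violated and no linear [7, 4, 5]_5 code can exist. In particular it is not MDS (MDS requires d = n − k + 1 exactly).
Description: the claimed parameters are [7, 4, 5]_5; such a code would be impossible (violates the Singleton bound).


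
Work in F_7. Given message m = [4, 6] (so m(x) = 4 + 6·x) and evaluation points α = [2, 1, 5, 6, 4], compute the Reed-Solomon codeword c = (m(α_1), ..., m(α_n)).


c = [2, 3, 6, 5, 0]

Message polynomial: m(x) = 4 + 6·x (mod 7).
For each evaluation point α_i, compute m(α_i) mod 7:
  α_1 = 2: Horner steps 6 → 2, so m(2) = 2.
  α_2 = 1: Horner steps 6 → 3, so m(1) = 3.
  α_3 = 5: Horner steps 6 → 6, so m(5) = 6.
  α_4 = 6: Horner steps 6 → 5, so m(6) = 5.
  α_5 = 4: Horner steps 6 → 0, so m(4) = 0.
Codeword c = [2, 3, 6, 5, 0] ∈ F_7^5.


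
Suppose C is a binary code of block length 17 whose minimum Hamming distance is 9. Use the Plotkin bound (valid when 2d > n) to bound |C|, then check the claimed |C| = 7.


Plotkin bound M ≤ 18; given |C| = 7 ≤ bound (satisfied).

Check applicability: 2d = 18, n = 17.
2d − n = 1 > 0, so Plotkin applies.
Compute d/(2d−n) = 9/1 ≈ 9.0000.
⌊d/(2d−n)⌋ = 9.
Plotkin bound: M ≤ 2·9 = 18.
Given |C| = 7, check: satisfied.
This |C| is below the Plotkin bound.


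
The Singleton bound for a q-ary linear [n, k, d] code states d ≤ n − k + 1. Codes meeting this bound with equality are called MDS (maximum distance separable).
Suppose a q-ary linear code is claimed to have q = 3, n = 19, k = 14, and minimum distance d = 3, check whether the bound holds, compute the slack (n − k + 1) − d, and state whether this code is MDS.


Singleton RHS = n − k + 1 = 6, slack = 3, bound satisfied, not MDS.

Singleton bound: d ≤ n − k + 1.
Here n = 19, k = 14, so n − k + 1 = 6.
Given d = 3, check d ≤ 6: YES.
Slack = (n − k + 1) − d = 3.
The code is NOT MDS (slack = 3 > 0).
Description: the claimed parameters are [19, 14, 3]_3; such a code would be non-MDS.


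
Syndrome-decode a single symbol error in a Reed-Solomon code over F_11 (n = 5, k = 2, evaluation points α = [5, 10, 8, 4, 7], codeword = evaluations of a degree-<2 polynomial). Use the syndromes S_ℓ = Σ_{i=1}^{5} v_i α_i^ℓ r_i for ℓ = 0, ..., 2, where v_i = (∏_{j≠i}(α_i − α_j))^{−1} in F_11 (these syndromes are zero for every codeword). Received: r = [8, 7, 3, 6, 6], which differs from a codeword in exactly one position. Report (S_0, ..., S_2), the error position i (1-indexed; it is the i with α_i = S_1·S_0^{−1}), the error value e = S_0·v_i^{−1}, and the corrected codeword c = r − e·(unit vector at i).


S = (7, 5, 2), error at position 5, error magnitude e = 5, c = [8, 7, 3, 6, 1].

Step 1: column multipliers v_i = (∏_{j≠i}(α_i − α_j))^{−1} mod 11.
  i = 1 (α = 5): (5−10)(5−8)(5−4)(5−7) = (−5)·(−3)·1·(−2) = −30 ≡ 3, so v_1 = 3^{−1} = 4 (mod 11).
  i = 2 (α = 10): (10−5)(10−8)(10−4)(10−7) = 5·2·6·3 = 180 ≡ 4, so v_2 = 4^{−1} = 3 (mod 11).
  i = 3 (α = 8): (8−5)(8−10)(8−4)(8−7) = 3·(−2)·4·1 = −24 ≡ 9, so v_3 = 9^{−1} = 5 (mod 11).
  i = 4 (α = 4): (4−5)(4−10)(4−8)(4−7) = (−1)·(−6)·(−4)·(−3) = 72 ≡ 6, so v_4 = 6^{−1} = 2 (mod 11).
  i = 5 (α = 7): (7−5)(7−10)(7−8)(7−4) = 2·(−3)·(−1)·3 = 18 ≡ 7, so v_5 = 7^{−1} = 8 (mod 11).
  v = [4, 3, 5, 2, 8].
Step 2: syndromes of r = [8, 7, 3, 6, 6] (all sums mod 11).
  S_0 = Σ v_i r_i = 4·8 + 3·7 + 5·3 + 2·6 + 8·6 = 128 ≡ 7.
  S_1 = Σ v_i α_i r_i = 4·5·8 + 3·10·7 + 5·8·3 + 2·4·6 + 8·7·6 = 874 ≡ 5.
  α_i^2 mod 11 = [3, 1, 9, 5, 5].
  S_2 = Σ v_i α_i^2 r_i = 4·3·8 + 3·1·7 + 5·9·3 + 2·5·6 + 8·5·6 = 552 ≡ 2.
  S = (7, 5, 2) ≠ 0, so r is not a codeword (an error is present).
Step 3: locate the error. For a single error e at position i, S_ℓ = v_i·e·α_i^ℓ, so α_err = S_1/S_0.
  S_0^{−1} = 7^{−1} = 8 (mod 11), so α_err = 5·8 = 40 ≡ 7 = α_5. Error position i = 5.
  Consistency check: S_2/S_1 = 2·9 = 18 ≡ 7 = α_err ✓ (single-error assumption holds).
Step 4: error magnitude e = S_0/v_5 = S_0·∏_{j≠5}(α_5 − α_j) = 7·7 = 49 ≡ 5 (mod 11).
Step 5: correct position 5: c_5 = r_5 − e = 6 − 5 ≡ 1 (mod 11). Hence c = [8, 7, 3, 6, 1].
  Check: interpolating c through the α_i gives m(x) = 9 + 2·x (degree < 2) with m(α_i) = c_i for every i, so c is indeed a codeword.


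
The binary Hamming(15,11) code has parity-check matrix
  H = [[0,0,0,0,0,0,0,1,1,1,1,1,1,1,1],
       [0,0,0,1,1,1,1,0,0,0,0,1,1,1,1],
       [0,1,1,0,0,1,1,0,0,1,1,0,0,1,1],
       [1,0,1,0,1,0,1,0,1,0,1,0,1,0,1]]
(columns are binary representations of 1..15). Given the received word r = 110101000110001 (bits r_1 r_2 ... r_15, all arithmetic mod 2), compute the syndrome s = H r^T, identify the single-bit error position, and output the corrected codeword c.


s = (1, 1, 1, 1)^T, error position = 15, corrected codeword c = 110101000110000

Compute s = H r^T mod 2 one row at a time:
  s_1 = 0 + 0 + 1 + 1 + 0 + 0 + 0 + 1 = 3 ≡ 1 (mod 2).
  s_2 = 1 + 0 + 1 + 0 + 0 + 0 + 0 + 1 = 3 ≡ 1 (mod 2).
  s_3 = 1 + 0 + 1 + 0 + 1 + 1 + 0 + 1 = 5 ≡ 1 (mod 2).
  s_4 = 1 + 0 + 0 + 0 + 0 + 1 + 0 + 1 = 3 ≡ 1 (mod 2).
s = (1, 1, 1, 1)^T — this equals column 15 of H (binary 1111), so error is at position 15.
Correct: flip bit 15 of r = 110101000110001 to get c = 110101000110000.


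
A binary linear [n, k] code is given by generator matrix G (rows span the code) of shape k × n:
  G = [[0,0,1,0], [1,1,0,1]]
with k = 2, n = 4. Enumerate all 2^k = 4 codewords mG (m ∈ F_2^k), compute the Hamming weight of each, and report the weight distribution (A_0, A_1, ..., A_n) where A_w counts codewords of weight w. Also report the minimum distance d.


Weight distribution: A_0 = 1, A_1 = 1, A_3 = 1, A_4 = 1. Minimum distance d = 1.

Enumerate all 2^2 = 4 messages m ∈ F_2^2.
For each, compute codeword c = mG in F_2^4, then tally its weight.
  m = 00 → c = 0000, weight = 0.
  m = 10 → c = 0010, weight = 1.
  m = 01 → c = 1101, weight = 3.
  m = 11 → c = 1111, weight = 4.
Tally weights:
  weight 0: 1 codewords.
  weight 1: 1 codewords.
  weight 3: 1 codewords.
  weight 4: 1 codewords.
Minimum distance d = smallest w > 0 with A_w > 0 = 1.
Sanity: Σ A_w = 4 = 2^2 = 4 ✓.


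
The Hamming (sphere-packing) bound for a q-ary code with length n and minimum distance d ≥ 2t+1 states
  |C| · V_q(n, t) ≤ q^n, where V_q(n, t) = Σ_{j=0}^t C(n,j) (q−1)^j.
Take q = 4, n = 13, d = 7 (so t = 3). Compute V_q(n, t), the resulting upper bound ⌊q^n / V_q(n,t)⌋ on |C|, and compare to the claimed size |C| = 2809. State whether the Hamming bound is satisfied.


V_q(n, t) = 8464, q^n = 67108864, Hamming bound = 7928, |C| = 2809 ≤ bound (satisfied).

Step 1: Compute V_q(n, t) = Σ_{j=0}^3 C(n, j) (q−1)^j.
  j = 0: C(13,0)·(3)^0 = 1·1 = 1.
  j = 1: C(13,1)·(3)^1 = 13·3 = 39.
  j = 2: C(13,2)·(3)^2 = 78·9 = 702.
  j = 3: C(13,3)·(3)^3 = 286·27 = 7722.
  V_q(n, t) = 1 + 39 + 702 + 7722 = 8464.
Step 2: q^n = 4^13 = 67108864.
Step 3: Hamming bound ⌊q^n / V_q(n,t)⌋ = ⌊67108864/8464⌋ = 7928.
Step 4: Compare |C| = 2809 to 7928: satisfied.
The claimed |C| lies below the Hamming bound.


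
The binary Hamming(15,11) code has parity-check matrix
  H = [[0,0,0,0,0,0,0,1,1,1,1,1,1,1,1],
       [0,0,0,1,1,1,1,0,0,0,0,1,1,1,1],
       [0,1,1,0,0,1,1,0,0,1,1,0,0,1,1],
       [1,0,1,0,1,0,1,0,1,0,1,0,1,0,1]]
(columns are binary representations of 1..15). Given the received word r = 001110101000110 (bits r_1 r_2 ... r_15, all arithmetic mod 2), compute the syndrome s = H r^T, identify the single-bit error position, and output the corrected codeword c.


s = (1, 1, 1, 1)^T, error position = 15, corrected codeword c = 001110101000111

Compute s = H r^T mod 2 one row at a time:
  s_1 = 0 + 1 + 0 + 0 + 0 + 1 + 1 + 0 = 3 ≡ 1 (mod 2).
  s_2 = 1 + 1 + 0 + 1 + 0 + 1 + 1 + 0 = 5 ≡ 1 (mod 2).
  s_3 = 0 + 1 + 0 + 1 + 0 + 0 + 1 + 0 = 3 ≡ 1 (mod 2).
  s_4 = 0 + 1 + 1 + 1 + 1 + 0 + 1 + 0 = 5 ≡ 1 (mod 2).
s = (1, 1, 1, 1)^T — this equals column 15 of H (binary 1111), so error is at position 15.
Correct: flip bit 15 of r = 001110101000110 to get c = 001110101000111.


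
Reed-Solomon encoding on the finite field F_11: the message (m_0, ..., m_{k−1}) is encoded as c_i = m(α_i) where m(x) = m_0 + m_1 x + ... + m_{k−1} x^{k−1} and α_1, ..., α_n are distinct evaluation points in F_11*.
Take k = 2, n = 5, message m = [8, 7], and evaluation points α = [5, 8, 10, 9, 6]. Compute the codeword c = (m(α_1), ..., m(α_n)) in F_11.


c = [10, 9, 1, 5, 6]

Message polynomial: m(x) = 8 + 7·x (mod 11).
For each evaluation point α_i, compute m(α_i) mod 11:
  α_1 = 5: Horner steps 7 → 10, so m(5) = 10.
  α_2 = 8: Horner steps 7 → 9, so m(8) = 9.
  α_3 = 10: Horner steps 7 → 1, so m(10) = 1.
  α_4 = 9: Horner steps 7 → 5, so m(9) = 5.
  α_5 = 6: Horner steps 7 → 6, so m(6) = 6.
Codeword c = [10, 9, 1, 5, 6] ∈ F_11^5.


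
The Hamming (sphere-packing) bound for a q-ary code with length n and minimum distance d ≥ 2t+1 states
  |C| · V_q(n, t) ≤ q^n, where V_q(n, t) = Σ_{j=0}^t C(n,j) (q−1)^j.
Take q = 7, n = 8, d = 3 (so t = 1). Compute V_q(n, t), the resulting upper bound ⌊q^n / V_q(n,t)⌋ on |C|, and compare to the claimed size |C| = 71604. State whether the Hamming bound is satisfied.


V_q(n, t) = 49, q^n = 5764801, Hamming bound = 117649, |C| = 71604 ≤ bound (satisfied).

Step 1: Compute V_q(n, t) = Σ_{j=0}^1 C(n, j) (q−1)^j.
  j = 0: C(8,0)·(6)^0 = 1·1 = 1.
  j = 1: C(8,1)·(6)^1 = 8·6 = 48.
  V_q(n, t) = 1 + 48 = 49.
Step 2: q^n = 7^8 = 5764801.
Step 3: Hamming bound ⌊q^n / V_q(n,t)⌋ = ⌊5764801/49⌋ = 117649.
Step 4: Compare |C| = 71604 to 117649: satisfied.
The claimed |C| lies below the Hamming bound.


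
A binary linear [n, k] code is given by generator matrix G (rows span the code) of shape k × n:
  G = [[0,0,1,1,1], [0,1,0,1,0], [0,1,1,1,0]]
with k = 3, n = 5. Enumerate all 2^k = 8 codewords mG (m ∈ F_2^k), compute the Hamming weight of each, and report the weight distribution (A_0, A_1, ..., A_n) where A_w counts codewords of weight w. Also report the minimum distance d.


Weight distribution: A_0 = 1, A_1 = 1, A_2 = 3, A_3 = 3. Minimum distance d = 1.

Enumerate all 2^3 = 8 messages m ∈ F_2^3.
For each, compute codeword c = mG in F_2^5, then tally its weight.
  m = 000 → c = 00000, weight = 0.
  m = 100 → c = 00111, weight = 3.
  m = 010 → c = 01010, weight = 2.
  m = 110 → c = 01101, weight = 3.
  m = 001 → c = 01110, weight = 3.
  m = 101 → c = 01001, weight = 2.
  m = 011 → c = 00100, weight = 1.
  m = 111 → c = 00011, weight = 2.
Tally weights:
  weight 0: 1 codewords.
  weight 1: 1 codewords.
  weight 2: 3 codewords.
  weight 3: 3 codewords.
Minimum distance d = smallest w > 0 with A_w > 0 = 1.
Sanity: Σ A_w = 8 = 2^3 = 8 ✓.


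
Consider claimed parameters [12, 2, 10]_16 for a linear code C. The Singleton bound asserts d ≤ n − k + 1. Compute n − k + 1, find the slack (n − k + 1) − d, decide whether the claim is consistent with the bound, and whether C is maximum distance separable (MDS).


Singleton RHS = n − k + 1 = 11, slack = 1, bound satisfied, not MDS.

Singleton bound: d ≤ n − k + 1.
Here n = 12, k = 2, so n − k + 1 = 11.
Given d = 10, check d ≤ 11: YES.
Slack = (n − k + 1) − d = 1.
The code is NOT MDS (slack = 1 > 0).
Description: the claimed parameters are [12, 2, 10]_16; such a code would be non-MDS.


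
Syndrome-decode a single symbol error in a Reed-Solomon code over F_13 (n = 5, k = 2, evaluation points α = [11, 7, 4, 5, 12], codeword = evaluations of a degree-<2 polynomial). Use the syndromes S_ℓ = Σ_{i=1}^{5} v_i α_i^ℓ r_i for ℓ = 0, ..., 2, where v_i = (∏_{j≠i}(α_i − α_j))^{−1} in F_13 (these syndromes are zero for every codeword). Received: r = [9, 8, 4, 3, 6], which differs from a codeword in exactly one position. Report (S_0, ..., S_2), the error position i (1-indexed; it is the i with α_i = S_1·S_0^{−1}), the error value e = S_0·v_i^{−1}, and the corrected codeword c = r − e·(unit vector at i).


S = (4, 7, 9), error at position 4, error magnitude e = 2, c = [9, 8, 4, 1, 6].

Step 1: column multipliers v_i = (∏_{j≠i}(α_i − α_j))^{−1} mod 13.
  i = 1 (α = 11): (11−7)(11−4)(11−5)(11−12) = 4·7·6·(−1) = −168 ≡ 1, so v_1 = 1^{−1} = 1 (mod 13).
  i = 2 (α = 7): (7−11)(7−4)(7−5)(7−12) = (−4)·3·2·(−5) = 120 ≡ 3, so v_2 = 3^{−1} = 9 (mod 13).
  i = 3 (α = 4): (4−11)(4−7)(4−5)(4−12) = (−7)·(−3)·(−1)·(−8) = 168 ≡ 12, so v_3 = 12^{−1} = 12 (mod 13).
  i = 4 (α = 5): (5−11)(5−7)(5−4)(5−12) = (−6)·(−2)·1·(−7) = −84 ≡ 7, so v_4 = 7^{−1} = 2 (mod 13).
  i = 5 (α = 12): (12−11)(12−7)(12−4)(12−5) = 1·5·8·7 = 280 ≡ 7, so v_5 = 7^{−1} = 2 (mod 13).
  v = [1, 9, 12, 2, 2].
Step 2: syndromes of r = [9, 8, 4, 3, 6] (all sums mod 13).
  S_0 = Σ v_i r_i = 1·9 + 9·8 + 12·4 + 2·3 + 2·6 = 147 ≡ 4.
  S_1 = Σ v_i α_i r_i = 1·11·9 + 9·7·8 + 12·4·4 + 2·5·3 + 2·12·6 = 969 ≡ 7.
  α_i^2 mod 13 = [4, 10, 3, 12, 1].
  S_2 = Σ v_i α_i^2 r_i = 1·4·9 + 9·10·8 + 12·3·4 + 2·12·3 + 2·1·6 = 984 ≡ 9.
  S = (4, 7, 9) ≠ 0, so r is not a codeword (an error is present).
Step 3: locate the error. For a single error e at position i, S_ℓ = v_i·e·α_i^ℓ, so α_err = S_1/S_0.
  S_0^{−1} = 4^{−1} = 10 (mod 13), so α_err = 7·10 = 70 ≡ 5 = α_4. Error position i = 4.
  Consistency check: S_2/S_1 = 9·2 = 18 ≡ 5 = α_err ✓ (single-error assumption holds).
Step 4: error magnitude e = S_0/v_4 = S_0·∏_{j≠4}(α_4 − α_j) = 4·7 = 28 ≡ 2 (mod 13).
Step 5: correct position 4: c_4 = r_4 − e = 3 − 2 ≡ 1 (mod 13). Hence c = [9, 8, 4, 1, 6].
  Check: interpolating c through the α_i gives m(x) = 3 + 10·x (degree < 2) with m(α_i) = c_i for every i, so c is indeed a codeword.


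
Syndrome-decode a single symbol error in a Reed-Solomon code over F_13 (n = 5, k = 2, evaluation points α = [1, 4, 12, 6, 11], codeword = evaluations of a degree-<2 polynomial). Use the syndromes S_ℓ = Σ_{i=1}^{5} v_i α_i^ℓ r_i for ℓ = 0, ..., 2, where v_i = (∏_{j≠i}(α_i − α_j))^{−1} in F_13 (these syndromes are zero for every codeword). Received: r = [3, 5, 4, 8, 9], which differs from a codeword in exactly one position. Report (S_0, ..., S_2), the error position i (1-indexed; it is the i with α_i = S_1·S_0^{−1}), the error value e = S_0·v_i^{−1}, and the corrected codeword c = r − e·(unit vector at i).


S = (4, 4, 4), error at position 1, error magnitude e = 9, c = [7, 5, 4, 8, 9].

Step 1: column multipliers v_i = (∏_{j≠i}(α_i − α_j))^{−1} mod 13.
  i = 1 (α = 1): (1−4)(1−12)(1−6)(1−11) = (−3)·(−11)·(−5)·(−10) = 1650 ≡ 12, so v_1 = 12^{−1} = 12 (mod 13).
  i = 2 (α = 4): (4−1)(4−12)(4−6)(4−11) = 3·(−8)·(−2)·(−7) = −336 ≡ 2, so v_2 = 2^{−1} = 7 (mod 13).
  i = 3 (α = 12): (12−1)(12−4)(12−6)(12−11) = 11·8·6·1 = 528 ≡ 8, so v_3 = 8^{−1} = 5 (mod 13).
  i = 4 (α = 6): (6−1)(6−4)(6−12)(6−11) = 5·2·(−6)·(−5) = 300 ≡ 1, so v_4 = 1^{−1} = 1 (mod 13).
  i = 5 (α = 11): (11−1)(11−4)(11−12)(11−6) = 10·7·(−1)·5 = −350 ≡ 1, so v_5 = 1^{−1} = 1 (mod 13).
  v = [12, 7, 5, 1, 1].
Step 2: syndromes of r = [3, 5, 4, 8, 9] (all sums mod 13).
  S_0 = Σ v_i r_i = 12·3 + 7·5 + 5·4 + 1·8 + 1·9 = 108 ≡ 4.
  S_1 = Σ v_i α_i r_i = 12·1·3 + 7·4·5 + 5·12·4 + 1·6·8 + 1·11·9 = 563 ≡ 4.
  α_i^2 mod 13 = [1, 3, 1, 10, 4].
  S_2 = Σ v_i α_i^2 r_i = 12·1·3 + 7·3·5 + 5·1·4 + 1·10·8 + 1·4·9 = 277 ≡ 4.
  S = (4, 4, 4) ≠ 0, so r is not a codeword (an error is present).
Step 3: locate the error. For a single error e at position i, S_ℓ = v_i·e·α_i^ℓ, so α_err = S_1/S_0.
  S_0^{−1} = 4^{−1} = 10 (mod 13), so α_err = 4·10 = 40 ≡ 1 = α_1. Error position i = 1.
  Consistency check: S_2/S_1 = 4·10 = 40 ≡ 1 = α_err ✓ (single-error assumption holds).
Step 4: error magnitude e = S_0/v_1 = S_0·∏_{j≠1}(α_1 − α_j) = 4·12 = 48 ≡ 9 (mod 13).
Step 5: correct position 1: c_1 = r_1 − e = 3 − 9 ≡ 7 (mod 13). Hence c = [7, 5, 4, 8, 9].
  Check: interpolating c through the α_i gives m(x) = 12 + 8·x (degree < 2) with m(α_i) = c_i for every i, so c is indeed a codeword.


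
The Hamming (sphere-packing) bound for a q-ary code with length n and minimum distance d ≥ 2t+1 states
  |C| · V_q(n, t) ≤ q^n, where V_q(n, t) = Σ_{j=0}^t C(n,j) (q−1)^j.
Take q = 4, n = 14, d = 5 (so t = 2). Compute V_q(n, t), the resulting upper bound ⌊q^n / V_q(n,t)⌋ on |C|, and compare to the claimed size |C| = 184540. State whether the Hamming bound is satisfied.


V_q(n, t) = 862, q^n = 268435456, Hamming bound = 311410, |C| = 184540 ≤ bound (satisfied).

Step 1: Compute V_q(n, t) = Σ_{j=0}^2 C(n, j) (q−1)^j.
  j = 0: C(14,0)·(3)^0 = 1·1 = 1.
  j = 1: C(14,1)·(3)^1 = 14·3 = 42.
  j = 2: C(14,2)·(3)^2 = 91·9 = 819.
  V_q(n, t) = 1 + 42 + 819 = 862.
Step 2: q^n = 4^14 = 268435456.
Step 3: Hamming bound ⌊q^n / V_q(n,t)⌋ = ⌊268435456/862⌋ = 311410.
Step 4: Compare |C| = 184540 to 311410: satisfied.
The claimed |C| lies below the Hamming bound.


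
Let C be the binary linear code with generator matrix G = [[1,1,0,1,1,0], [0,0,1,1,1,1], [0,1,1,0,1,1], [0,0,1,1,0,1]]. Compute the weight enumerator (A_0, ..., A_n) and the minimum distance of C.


Weight distribution: A_0 = 1, A_1 = 2, A_2 = 2, A_3 = 4, A_4 = 5, A_5 = 2. Minimum distance d = 1.

Enumerate all 2^4 = 16 messages m ∈ F_2^4.
For each, compute codeword c = mG in F_2^6, then tally its weight.
  m = 0000 → c = 000000, weight = 0.
  m = 1000 → c = 110110, weight = 4.
  m = 0100 → c = 001111, weight = 4.
  m = 1100 → c = 111001, weight = 4.
  m = 0010 → c = 011011, weight = 4.
  m = 1010 → c = 101101, weight = 4.
  m = 0110 → c = 010100, weight = 2.
  m = 1110 → c = 100010, weight = 2.
  m = 0001 → c = 001101, weight = 3.
  m = 1001 → c = 111011, weight = 5.
  m = 0101 → c = 000010, weight = 1.
  m = 1101 → c = 110100, weight = 3.
  m = 0011 → c = 010110, weight = 3.
  m = 1011 → c = 100000, weight = 1.
  m = 0111 → c = 011001, weight = 3.
  m = 1111 → c = 101111, weight = 5.
Tally weights:
  weight 0: 1 codewords.
  weight 1: 2 codewords.
  weight 2: 2 codewords.
  weight 3: 4 codewords.
  weight 4: 5 codewords.
  weight 5: 2 codewords.
Minimum distance d = smallest w > 0 with A_w > 0 = 1.
Sanity: Σ A_w = 16 = 2^4 = 16 ✓.


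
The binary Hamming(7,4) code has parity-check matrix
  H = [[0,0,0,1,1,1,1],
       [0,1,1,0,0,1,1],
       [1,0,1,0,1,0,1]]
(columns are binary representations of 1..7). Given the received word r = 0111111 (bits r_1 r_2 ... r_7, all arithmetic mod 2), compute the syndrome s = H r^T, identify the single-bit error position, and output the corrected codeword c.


s = (0, 0, 1)^T, error position = 1, corrected codeword c = 1111111

Compute s = H r^T mod 2 one row at a time:
  s_1 = 1 + 1 + 1 + 1 = 4 ≡ 0 (mod 2).
  s_2 = 1 + 1 + 1 + 1 = 4 ≡ 0 (mod 2).
  s_3 = 0 + 1 + 1 + 1 = 3 ≡ 1 (mod 2).
s = (0, 0, 1)^T — this equals column 1 of H (binary 001), so error is at position 1.
Correct: flip bit 1 of r = 0111111 to get c = 1111111.


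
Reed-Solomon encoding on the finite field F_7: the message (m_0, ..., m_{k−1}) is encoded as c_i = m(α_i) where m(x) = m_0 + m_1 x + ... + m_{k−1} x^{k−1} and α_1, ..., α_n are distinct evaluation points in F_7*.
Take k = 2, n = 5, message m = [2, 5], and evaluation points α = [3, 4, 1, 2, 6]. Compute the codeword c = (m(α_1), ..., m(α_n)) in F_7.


c = [3, 1, 0, 5, 4]

Message polynomial: m(x) = 2 + 5·x (mod 7).
For each evaluation point α_i, compute m(α_i) mod 7:
  α_1 = 3: Horner steps 5 → 3, so m(3) = 3.
  α_2 = 4: Horner steps 5 → 1, so m(4) = 1.
  α_3 = 1: Horner steps 5 → 0, so m(1) = 0.
  α_4 = 2: Horner steps 5 → 5, so m(2) = 5.
  α_5 = 6: Horner steps 5 → 4, so m(6) = 4.
Codeword c = [3, 1, 0, 5, 4] ∈ F_7^5.


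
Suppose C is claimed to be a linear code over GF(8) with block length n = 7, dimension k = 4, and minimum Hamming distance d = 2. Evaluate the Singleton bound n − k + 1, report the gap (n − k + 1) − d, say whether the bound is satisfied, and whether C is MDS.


Singleton RHS = n − k + 1 = 4, slack = 2, bound satisfied, not MDS.

Singleton bound: d ≤ n − k + 1.
Here n = 7, k = 4, so n − k + 1 = 4.
Given d = 2, check d ≤ 4: YES.
Slack = (n − k + 1) − d = 2.
The code is NOT MDS (slack = 2 > 0).
Description: the claimed parameters are [7, 4, 2]_8; such a code would be non-MDS.


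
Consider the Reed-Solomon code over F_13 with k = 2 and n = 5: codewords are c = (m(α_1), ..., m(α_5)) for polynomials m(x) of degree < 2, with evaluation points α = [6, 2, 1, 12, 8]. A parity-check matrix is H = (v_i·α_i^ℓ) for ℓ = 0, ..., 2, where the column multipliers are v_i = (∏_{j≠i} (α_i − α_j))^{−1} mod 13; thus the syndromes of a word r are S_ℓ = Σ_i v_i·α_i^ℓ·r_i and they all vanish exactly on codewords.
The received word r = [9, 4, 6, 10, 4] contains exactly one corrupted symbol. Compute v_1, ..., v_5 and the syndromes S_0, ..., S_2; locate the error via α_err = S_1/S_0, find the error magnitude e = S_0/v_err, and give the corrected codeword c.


S = (6, 9, 7), error at position 5, error magnitude e = 12, c = [9, 4, 6, 10, 5].

Step 1: column multipliers v_i = (∏_{j≠i}(α_i − α_j))^{−1} mod 13.
  i = 1 (α = 6): (6−2)(6−1)(6−12)(6−8) = 4·5·(−6)·(−2) = 240 ≡ 6, so v_1 = 6^{−1} = 11 (mod 13).
  i = 2 (α = 2): (2−6)(2−1)(2−12)(2−8) = (−4)·1·(−10)·(−6) = −240 ≡ 7, so v_2 = 7^{−1} = 2 (mod 13).
  i = 3 (α = 1): (1−6)(1−2)(1−12)(1−8) = (−5)·(−1)·(−11)·(−7) = 385 ≡ 8, so v_3 = 8^{−1} = 5 (mod 13).
  i = 4 (α = 12): (12−6)(12−2)(12−1)(12−8) = 6·10·11·4 = 2640 ≡ 1, so v_4 = 1^{−1} = 1 (mod 13).
  i = 5 (α = 8): (8−6)(8−2)(8−1)(8−12) = 2·6·7·(−4) = −336 ≡ 2, so v_5 = 2^{−1} = 7 (mod 13).
  v = [11, 2, 5, 1, 7].
Step 2: syndromes of r = [9, 4, 6, 10, 4] (all sums mod 13).
  S_0 = Σ v_i r_i = 11·9 + 2·4 + 5·6 + 1·10 + 7·4 = 175 ≡ 6.
  S_1 = Σ v_i α_i r_i = 11·6·9 + 2·2·4 + 5·1·6 + 1·12·10 + 7·8·4 = 984 ≡ 9.
  α_i^2 mod 13 = [10, 4, 1, 1, 12].
  S_2 = Σ v_i α_i^2 r_i = 11·10·9 + 2·4·4 + 5·1·6 + 1·1·10 + 7·12·4 = 1398 ≡ 7.
  S = (6, 9, 7) ≠ 0, so r is not a codeword (an error is present).
Step 3: locate the error. For a single error e at position i, S_ℓ = v_i·e·α_i^ℓ, so α_err = S_1/S_0.
  S_0^{−1} = 6^{−1} = 11 (mod 13), so α_err = 9·11 = 99 ≡ 8 = α_5. Error position i = 5.
  Consistency check: S_2/S_1 = 7·3 = 21 ≡ 8 = α_err ✓ (single-error assumption holds).
Step 4: error magnitude e = S_0/v_5 = S_0·∏_{j≠5}(α_5 − α_j) = 6·2 = 12 ≡ 12 (mod 13).
Step 5: correct position 5: c_5 = r_5 − e = 4 − 12 ≡ 5 (mod 13). Hence c = [9, 4, 6, 10, 5].
  Check: interpolating c through the α_i gives m(x) = 8 + 11·x (degree < 2) with m(α_i) = c_i for every i, so c is indeed a codeword.


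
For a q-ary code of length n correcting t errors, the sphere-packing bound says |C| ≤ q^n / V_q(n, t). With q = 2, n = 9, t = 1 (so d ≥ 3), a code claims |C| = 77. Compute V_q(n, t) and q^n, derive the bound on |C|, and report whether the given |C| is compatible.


V_q(n, t) = 10, q^n = 512, Hamming bound = 51, |C| = 77 > bound (violated).

Step 1: Compute V_q(n, t) = Σ_{j=0}^1 C(n, j) (q−1)^j.
  j = 0: C(9,0)·(1)^0 = 1·1 = 1.
  j = 1: C(9,1)·(1)^1 = 9·1 = 9.
  V_q(n, t) = 1 + 9 = 10.
Step 2: q^n = 2^9 = 512.
Step 3: Hamming bound ⌊q^n / V_q(n,t)⌋ = ⌊512/10⌋ = 51.
Step 4: Compare |C| = 77 to 51: violated.
The claimed |C| lies above the Hamming bound, so no 2-ary code of length 9 with d ≥ 3 can have 77 codewords.


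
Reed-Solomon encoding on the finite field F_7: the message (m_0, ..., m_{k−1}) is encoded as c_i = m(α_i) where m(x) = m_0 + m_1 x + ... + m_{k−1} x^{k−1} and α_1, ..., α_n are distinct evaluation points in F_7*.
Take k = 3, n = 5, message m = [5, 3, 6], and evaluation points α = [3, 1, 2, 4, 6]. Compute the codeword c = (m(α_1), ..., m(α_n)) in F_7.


c = [5, 0, 0, 1, 1]

Message polynomial: m(x) = 5 + 3·x + 6·x^2 (mod 7).
For each evaluation point α_i, compute m(α_i) mod 7:
  α_1 = 3: Horner steps 6 → 0 → 5, so m(3) = 5.
  α_2 = 1: Horner steps 6 → 2 → 0, so m(1) = 0.
  α_3 = 2: Horner steps 6 → 1 → 0, so m(2) = 0.
  α_4 = 4: Horner steps 6 → 6 → 1, so m(4) = 1.
  α_5 = 6: Horner steps 6 → 4 → 1, so m(6) = 1.
Codeword c = [5, 0, 0, 1, 1] ∈ F_7^5.


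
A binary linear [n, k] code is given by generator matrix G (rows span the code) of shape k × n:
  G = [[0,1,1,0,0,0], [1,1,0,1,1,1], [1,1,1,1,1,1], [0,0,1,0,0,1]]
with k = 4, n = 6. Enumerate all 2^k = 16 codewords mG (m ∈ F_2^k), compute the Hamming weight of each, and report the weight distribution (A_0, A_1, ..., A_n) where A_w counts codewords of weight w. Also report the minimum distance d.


Weight distribution: A_0 = 1, A_1 = 3, A_2 = 3, A_3 = 2, A_4 = 3, A_5 = 3, A_6 = 1. Minimum distance d = 1.

Enumerate all 2^4 = 16 messages m ∈ F_2^4.
For each, compute codeword c = mG in F_2^6, then tally its weight.
  m = 0000 → c = 000000, weight = 0.
  m = 1000 → c = 011000, weight = 2.
  m = 0100 → c = 110111, weight = 5.
  m = 1100 → c = 101111, weight = 5.
  m = 0010 → c = 111111, weight = 6.
  m = 1010 → c = 100111, weight = 4.
  m = 0110 → c = 001000, weight = 1.
  m = 1110 → c = 010000, weight = 1.
  m = 0001 → c = 001001, weight = 2.
  m = 1001 → c = 010001, weight = 2.
  m = 0101 → c = 111110, weight = 5.
  m = 1101 → c = 100110, weight = 3.
  m = 0011 → c = 110110, weight = 4.
  m = 1011 → c = 101110, weight = 4.
  m = 0111 → c = 000001, weight = 1.
  m = 1111 → c = 011001, weight = 3.
Tally weights:
  weight 0: 1 codewords.
  weight 1: 3 codewords.
  weight 2: 3 codewords.
  weight 3: 2 codewords.
  weight 4: 3 codewords.
  weight 5: 3 codewords.
  weight 6: 1 codewords.
Minimum distance d = smallest w > 0 with A_w > 0 = 1.
Sanity: Σ A_w = 16 = 2^4 = 16 ✓.


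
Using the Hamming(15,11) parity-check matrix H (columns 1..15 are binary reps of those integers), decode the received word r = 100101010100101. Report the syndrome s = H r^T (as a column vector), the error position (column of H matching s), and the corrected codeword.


s = (0, 0, 1, 1)^T, error position = 3, corrected codeword c = 101101010100101

Compute s = H r^T mod 2 one row at a time:
  s_1 = 1 + 0 + 1 + 0 + 0 + 1 + 0 + 1 = 4 ≡ 0 (mod 2).
  s_2 = 1 + 0 + 1 + 0 + 0 + 1 + 0 + 1 = 4 ≡ 0 (mod 2).
  s_3 = 0 + 0 + 1 + 0 + 1 + 0 + 0 + 1 = 3 ≡ 1 (mod 2).
  s_4 = 1 + 0 + 0 + 0 + 0 + 0 + 1 + 1 = 3 ≡ 1 (mod 2).
s = (0, 0, 1, 1)^T — this equals column 3 of H (binary 0011), so error is at position 3.
Correct: flip bit 3 of r = 100101010100101 to get c = 101101010100101.


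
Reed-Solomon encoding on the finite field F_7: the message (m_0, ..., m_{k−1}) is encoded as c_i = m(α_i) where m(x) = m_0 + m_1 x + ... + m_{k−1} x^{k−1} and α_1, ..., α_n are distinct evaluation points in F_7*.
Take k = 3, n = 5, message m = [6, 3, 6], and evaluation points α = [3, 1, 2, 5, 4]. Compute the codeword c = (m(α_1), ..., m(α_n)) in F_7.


c = [6, 1, 1, 3, 2]

Message polynomial: m(x) = 6 + 3·x + 6·x^2 (mod 7).
For each evaluation point α_i, compute m(α_i) mod 7:
  α_1 = 3: Horner steps 6 → 0 → 6, so m(3) = 6.
  α_2 = 1: Horner steps 6 → 2 → 1, so m(1) = 1.
  α_3 = 2: Horner steps 6 → 1 → 1, so m(2) = 1.
  α_4 = 5: Horner steps 6 → 5 → 3, so m(5) = 3.
  α_5 = 4: Horner steps 6 → 6 → 2, so m(4) = 2.
Codeword c = [6, 1, 1, 3, 2] ∈ F_7^5.


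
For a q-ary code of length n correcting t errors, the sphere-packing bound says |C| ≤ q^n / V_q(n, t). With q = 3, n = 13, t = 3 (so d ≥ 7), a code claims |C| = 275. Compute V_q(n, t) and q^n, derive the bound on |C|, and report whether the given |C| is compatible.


V_q(n, t) = 2627, q^n = 1594323, Hamming bound = 606, |C| = 275 ≤ bound (satisfied).

Step 1: Compute V_q(n, t) = Σ_{j=0}^3 C(n, j) (q−1)^j.
  j = 0: C(13,0)·(2)^0 = 1·1 = 1.
  j = 1: C(13,1)·(2)^1 = 13·2 = 26.
  j = 2: C(13,2)·(2)^2 = 78·4 = 312.
  j = 3: C(13,3)·(2)^3 = 286·8 = 2288.
  V_q(n, t) = 1 + 26 + 312 + 2288 = 2627.
Step 2: q^n = 3^13 = 1594323.
Step 3: Hamming bound ⌊q^n / V_q(n,t)⌋ = ⌊1594323/2627⌋ = 606.
Step 4: Compare |C| = 275 to 606: satisfied.
The claimed |C| lies below the Hamming bound.


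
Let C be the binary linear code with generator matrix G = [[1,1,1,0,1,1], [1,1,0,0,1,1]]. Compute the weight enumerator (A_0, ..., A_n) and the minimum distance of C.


Weight distribution: A_0 = 1, A_1 = 1, A_4 = 1, A_5 = 1. Minimum distance d = 1.

Enumerate all 2^2 = 4 messages m ∈ F_2^2.
For each, compute codeword c = mG in F_2^6, then tally its weight.
  m = 00 → c = 000000, weight = 0.
  m = 10 → c = 111011, weight = 5.
  m = 01 → c = 110011, weight = 4.
  m = 11 → c = 001000, weight = 1.
Tally weights:
  weight 0: 1 codewords.
  weight 1: 1 codewords.
  weight 4: 1 codewords.
  weight 5: 1 codewords.
Minimum distance d = smallest w > 0 with A_w > 0 = 1.
Sanity: Σ A_w = 4 = 2^2 = 4 ✓.


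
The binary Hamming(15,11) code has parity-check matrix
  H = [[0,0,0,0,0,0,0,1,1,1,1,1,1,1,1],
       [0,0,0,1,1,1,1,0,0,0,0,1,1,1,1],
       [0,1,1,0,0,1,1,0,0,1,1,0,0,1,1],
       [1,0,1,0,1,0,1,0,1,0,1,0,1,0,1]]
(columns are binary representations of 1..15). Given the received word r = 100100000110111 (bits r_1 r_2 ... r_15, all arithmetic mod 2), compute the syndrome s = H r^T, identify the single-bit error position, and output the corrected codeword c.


s = (1, 0, 0, 0)^T, error position = 8, corrected codeword c = 100100010110111

Compute s = H r^T mod 2 one row at a time:
  s_1 = 0 + 0 + 1 + 1 + 0 + 1 + 1 + 1 = 5 ≡ 1 (mod 2).
  s_2 = 1 + 0 + 0 + 0 + 0 + 1 + 1 + 1 = 4 ≡ 0 (mod 2).
  s_3 = 0 + 0 + 0 + 0 + 1 + 1 + 1 + 1 = 4 ≡ 0 (mod 2).
  s_4 = 1 + 0 + 0 + 0 + 0 + 1 + 1 + 1 = 4 ≡ 0 (mod 2).
s = (1, 0, 0, 0)^T — this equals column 8 of H (binary 1000), so error is at position 8.
Correct: flip bit 8 of r = 100100000110111 to get c = 100100010110111.


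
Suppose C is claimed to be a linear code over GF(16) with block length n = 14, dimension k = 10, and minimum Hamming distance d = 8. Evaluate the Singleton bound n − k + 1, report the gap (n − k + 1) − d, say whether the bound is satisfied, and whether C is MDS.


Singleton RHS = n − k + 1 = 5, slack = -3, bound violated (no such code; not MDS).

Singleton bound: d ≤ n − k + 1.
Here n = 14, k = 10, so n − k + 1 = 5.
Given d = 8, check d ≤ 5: NO.
Slack = (n − k + 1) − d = -3.
The slack is negative: d = 8 exceeds n − k + 1 = 5 by 3, so the Singleton bound is violated and no linear [14, 10, 8]_16 code can exist. In particular it is not MDS (MDS requires d = n − k + 1 exactly).
Description: the claimed parameters are [14, 10, 8]_16; such a code would be impossible (violates the Singleton bound).


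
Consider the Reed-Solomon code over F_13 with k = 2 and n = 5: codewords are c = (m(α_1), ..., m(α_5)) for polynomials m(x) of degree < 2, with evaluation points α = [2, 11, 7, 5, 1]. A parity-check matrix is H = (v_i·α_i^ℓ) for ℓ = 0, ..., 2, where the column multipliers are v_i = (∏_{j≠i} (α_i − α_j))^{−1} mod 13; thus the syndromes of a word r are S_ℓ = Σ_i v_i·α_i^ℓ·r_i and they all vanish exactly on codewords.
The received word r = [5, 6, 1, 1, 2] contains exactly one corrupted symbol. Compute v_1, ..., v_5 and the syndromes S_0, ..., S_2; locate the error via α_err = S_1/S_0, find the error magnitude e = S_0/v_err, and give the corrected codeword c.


S = (1, 7, 10), error at position 3, error magnitude e = 7, c = [5, 6, 7, 1, 2].

Step 1: column multipliers v_i = (∏_{j≠i}(α_i − α_j))^{−1} mod 13.
  i = 1 (α = 2): (2−11)(2−7)(2−5)(2−1) = (−9)·(−5)·(−3)·1 = −135 ≡ 8, so v_1 = 8^{−1} = 5 (mod 13).
  i = 2 (α = 11): (11−2)(11−7)(11−5)(11−1) = 9·4·6·10 = 2160 ≡ 2, so v_2 = 2^{−1} = 7 (mod 13).
  i = 3 (α = 7): (7−2)(7−11)(7−5)(7−1) = 5·(−4)·2·6 = −240 ≡ 7, so v_3 = 7^{−1} = 2 (mod 13).
  i = 4 (α = 5): (5−2)(5−11)(5−7)(5−1) = 3·(−6)·(−2)·4 = 144 ≡ 1, so v_4 = 1^{−1} = 1 (mod 13).
  i = 5 (α = 1): (1−2)(1−11)(1−7)(1−5) = (−1)·(−10)·(−6)·(−4) = 240 ≡ 6, so v_5 = 6^{−1} = 11 (mod 13).
  v = [5, 7, 2, 1, 11].
Step 2: syndromes of r = [5, 6, 1, 1, 2] (all sums mod 13).
  S_0 = Σ v_i r_i = 5·5 + 7·6 + 2·1 + 1·1 + 11·2 = 92 ≡ 1.
  S_1 = Σ v_i α_i r_i = 5·2·5 + 7·11·6 + 2·7·1 + 1·5·1 + 11·1·2 = 553 ≡ 7.
  α_i^2 mod 13 = [4, 4, 10, 12, 1].
  S_2 = Σ v_i α_i^2 r_i = 5·4·5 + 7·4·6 + 2·10·1 + 1·12·1 + 11·1·2 = 322 ≡ 10.
  S = (1, 7, 10) ≠ 0, so r is not a codeword (an error is present).
Step 3: locate the error. For a single error e at position i, S_ℓ = v_i·e·α_i^ℓ, so α_err = S_1/S_0.
  S_0^{−1} = 1^{−1} = 1 (mod 13), so α_err = 7·1 = 7 ≡ 7 = α_3. Error position i = 3.
  Consistency check: S_2/S_1 = 10·2 = 20 ≡ 7 = α_err ✓ (single-error assumption holds).
Step 4: error magnitude e = S_0/v_3 = S_0·∏_{j≠3}(α_3 − α_j) = 1·7 = 7 ≡ 7 (mod 13).
Step 5: correct position 3: c_3 = r_3 − e = 1 − 7 ≡ 7 (mod 13). Hence c = [5, 6, 7, 1, 2].
  Check: interpolating c through the α_i gives m(x) = 12 + 3·x (degree < 2) with m(α_i) = c_i for every i, so c is indeed a codeword.


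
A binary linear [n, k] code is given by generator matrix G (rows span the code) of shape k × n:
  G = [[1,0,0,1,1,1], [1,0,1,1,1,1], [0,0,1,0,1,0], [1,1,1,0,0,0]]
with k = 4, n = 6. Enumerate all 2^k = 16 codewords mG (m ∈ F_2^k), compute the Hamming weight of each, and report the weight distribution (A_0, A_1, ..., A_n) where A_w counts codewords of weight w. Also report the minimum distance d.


Weight distribution: A_0 = 1, A_1 = 2, A_2 = 2, A_3 = 4, A_4 = 5, A_5 = 2. Minimum distance d = 1.

Enumerate all 2^4 = 16 messages m ∈ F_2^4.
For each, compute codeword c = mG in F_2^6, then tally its weight.
  m = 0000 → c = 000000, weight = 0.
  m = 1000 → c = 100111, weight = 4.
  m = 0100 → c = 101111, weight = 5.
  m = 1100 → c = 001000, weight = 1.
  m = 0010 → c = 001010, weight = 2.
  m = 1010 → c = 101101, weight = 4.
  m = 0110 → c = 100101, weight = 3.
  m = 1110 → c = 000010, weight = 1.
  m = 0001 → c = 111000, weight = 3.
  m = 1001 → c = 011111, weight = 5.
  m = 0101 → c = 010111, weight = 4.
  m = 1101 → c = 110000, weight = 2.
  m = 0011 → c = 110010, weight = 3.
  m = 1011 → c = 010101, weight = 3.
  m = 0111 → c = 011101, weight = 4.
  m = 1111 → c = 111010, weight = 4.
Tally weights:
  weight 0: 1 codewords.
  weight 1: 2 codewords.
  weight 2: 2 codewords.
  weight 3: 4 codewords.
  weight 4: 5 codewords.
  weight 5: 2 codewords.
Minimum distance d = smallest w > 0 with A_w > 0 = 1.
Sanity: Σ A_w = 16 = 2^4 = 16 ✓.


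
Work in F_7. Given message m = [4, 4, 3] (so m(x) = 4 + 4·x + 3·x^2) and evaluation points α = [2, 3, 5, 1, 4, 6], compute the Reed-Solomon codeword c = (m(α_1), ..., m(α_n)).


c = [3, 1, 1, 4, 5, 3]

Message polynomial: m(x) = 4 + 4·x + 3·x^2 (mod 7).
For each evaluation point α_i, compute m(α_i) mod 7:
  α_1 = 2: Horner steps 3 → 3 → 3, so m(2) = 3.
  α_2 = 3: Horner steps 3 → 6 → 1, so m(3) = 1.
  α_3 = 5: Horner steps 3 → 5 → 1, so m(5) = 1.
  α_4 = 1: Horner steps 3 → 0 → 4, so m(1) = 4.
  α_5 = 4: Horner steps 3 → 2 → 5, so m(4) = 5.
  α_6 = 6: Horner steps 3 → 1 → 3, so m(6) = 3.
Codeword c = [3, 1, 1, 4, 5, 3] ∈ F_7^6.


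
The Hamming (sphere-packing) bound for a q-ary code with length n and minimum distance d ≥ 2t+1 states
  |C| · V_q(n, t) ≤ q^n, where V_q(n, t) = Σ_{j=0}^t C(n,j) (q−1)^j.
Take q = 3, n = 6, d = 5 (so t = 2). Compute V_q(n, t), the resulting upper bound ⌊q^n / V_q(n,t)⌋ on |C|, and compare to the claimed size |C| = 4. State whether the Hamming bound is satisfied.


V_q(n, t) = 73, q^n = 729, Hamming bound = 9, |C| = 4 ≤ bound (satisfied).

Step 1: Compute V_q(n, t) = Σ_{j=0}^2 C(n, j) (q−1)^j.
  j = 0: C(6,0)·(2)^0 = 1·1 = 1.
  j = 1: C(6,1)·(2)^1 = 6·2 = 12.
  j = 2: C(6,2)·(2)^2 = 15·4 = 60.
  V_q(n, t) = 1 + 12 + 60 = 73.
Step 2: q^n = 3^6 = 729.
Step 3: Hamming bound ⌊q^n / V_q(n,t)⌋ = ⌊729/73⌋ = 9.
Step 4: Compare |C| = 4 to 9: satisfied.
The claimed |C| lies below the Hamming bound.
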